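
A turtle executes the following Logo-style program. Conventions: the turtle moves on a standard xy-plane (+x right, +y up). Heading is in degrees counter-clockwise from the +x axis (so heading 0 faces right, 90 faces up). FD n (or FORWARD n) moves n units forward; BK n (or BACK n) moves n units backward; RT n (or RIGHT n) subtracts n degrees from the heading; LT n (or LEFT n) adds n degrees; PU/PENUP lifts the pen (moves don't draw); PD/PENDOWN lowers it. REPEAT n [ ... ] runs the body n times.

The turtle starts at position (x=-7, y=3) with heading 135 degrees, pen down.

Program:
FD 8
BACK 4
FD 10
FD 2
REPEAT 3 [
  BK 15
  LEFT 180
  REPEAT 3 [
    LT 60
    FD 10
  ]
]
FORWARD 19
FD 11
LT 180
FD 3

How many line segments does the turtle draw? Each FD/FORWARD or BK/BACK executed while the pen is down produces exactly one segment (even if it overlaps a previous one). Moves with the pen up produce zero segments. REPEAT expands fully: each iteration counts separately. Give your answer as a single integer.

Executing turtle program step by step:
Start: pos=(-7,3), heading=135, pen down
FD 8: (-7,3) -> (-12.657,8.657) [heading=135, draw]
BK 4: (-12.657,8.657) -> (-9.828,5.828) [heading=135, draw]
FD 10: (-9.828,5.828) -> (-16.899,12.899) [heading=135, draw]
FD 2: (-16.899,12.899) -> (-18.314,14.314) [heading=135, draw]
REPEAT 3 [
  -- iteration 1/3 --
  BK 15: (-18.314,14.314) -> (-7.707,3.707) [heading=135, draw]
  LT 180: heading 135 -> 315
  REPEAT 3 [
    -- iteration 1/3 --
    LT 60: heading 315 -> 15
    FD 10: (-7.707,3.707) -> (1.952,6.295) [heading=15, draw]
    -- iteration 2/3 --
    LT 60: heading 15 -> 75
    FD 10: (1.952,6.295) -> (4.54,15.955) [heading=75, draw]
    -- iteration 3/3 --
    LT 60: heading 75 -> 135
    FD 10: (4.54,15.955) -> (-2.531,23.026) [heading=135, draw]
  ]
  -- iteration 2/3 --
  BK 15: (-2.531,23.026) -> (8.076,12.419) [heading=135, draw]
  LT 180: heading 135 -> 315
  REPEAT 3 [
    -- iteration 1/3 --
    LT 60: heading 315 -> 15
    FD 10: (8.076,12.419) -> (17.735,15.007) [heading=15, draw]
    -- iteration 2/3 --
    LT 60: heading 15 -> 75
    FD 10: (17.735,15.007) -> (20.323,24.666) [heading=75, draw]
    -- iteration 3/3 --
    LT 60: heading 75 -> 135
    FD 10: (20.323,24.666) -> (13.252,31.738) [heading=135, draw]
  ]
  -- iteration 3/3 --
  BK 15: (13.252,31.738) -> (23.859,21.131) [heading=135, draw]
  LT 180: heading 135 -> 315
  REPEAT 3 [
    -- iteration 1/3 --
    LT 60: heading 315 -> 15
    FD 10: (23.859,21.131) -> (33.518,23.719) [heading=15, draw]
    -- iteration 2/3 --
    LT 60: heading 15 -> 75
    FD 10: (33.518,23.719) -> (36.106,33.378) [heading=75, draw]
    -- iteration 3/3 --
    LT 60: heading 75 -> 135
    FD 10: (36.106,33.378) -> (29.035,40.449) [heading=135, draw]
  ]
]
FD 19: (29.035,40.449) -> (15.6,53.884) [heading=135, draw]
FD 11: (15.6,53.884) -> (7.822,61.663) [heading=135, draw]
LT 180: heading 135 -> 315
FD 3: (7.822,61.663) -> (9.943,59.541) [heading=315, draw]
Final: pos=(9.943,59.541), heading=315, 19 segment(s) drawn
Segments drawn: 19

Answer: 19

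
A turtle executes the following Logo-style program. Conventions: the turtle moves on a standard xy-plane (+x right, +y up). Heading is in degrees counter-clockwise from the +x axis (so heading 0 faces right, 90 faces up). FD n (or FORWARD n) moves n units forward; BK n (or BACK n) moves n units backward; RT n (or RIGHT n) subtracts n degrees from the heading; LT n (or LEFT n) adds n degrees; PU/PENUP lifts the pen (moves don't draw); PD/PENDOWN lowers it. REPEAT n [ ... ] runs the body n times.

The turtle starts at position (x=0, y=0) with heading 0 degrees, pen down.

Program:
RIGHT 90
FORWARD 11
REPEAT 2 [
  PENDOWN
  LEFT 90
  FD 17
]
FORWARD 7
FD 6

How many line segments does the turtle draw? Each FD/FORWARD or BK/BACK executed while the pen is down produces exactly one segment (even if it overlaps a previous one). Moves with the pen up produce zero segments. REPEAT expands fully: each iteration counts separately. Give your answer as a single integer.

Executing turtle program step by step:
Start: pos=(0,0), heading=0, pen down
RT 90: heading 0 -> 270
FD 11: (0,0) -> (0,-11) [heading=270, draw]
REPEAT 2 [
  -- iteration 1/2 --
  PD: pen down
  LT 90: heading 270 -> 0
  FD 17: (0,-11) -> (17,-11) [heading=0, draw]
  -- iteration 2/2 --
  PD: pen down
  LT 90: heading 0 -> 90
  FD 17: (17,-11) -> (17,6) [heading=90, draw]
]
FD 7: (17,6) -> (17,13) [heading=90, draw]
FD 6: (17,13) -> (17,19) [heading=90, draw]
Final: pos=(17,19), heading=90, 5 segment(s) drawn
Segments drawn: 5

Answer: 5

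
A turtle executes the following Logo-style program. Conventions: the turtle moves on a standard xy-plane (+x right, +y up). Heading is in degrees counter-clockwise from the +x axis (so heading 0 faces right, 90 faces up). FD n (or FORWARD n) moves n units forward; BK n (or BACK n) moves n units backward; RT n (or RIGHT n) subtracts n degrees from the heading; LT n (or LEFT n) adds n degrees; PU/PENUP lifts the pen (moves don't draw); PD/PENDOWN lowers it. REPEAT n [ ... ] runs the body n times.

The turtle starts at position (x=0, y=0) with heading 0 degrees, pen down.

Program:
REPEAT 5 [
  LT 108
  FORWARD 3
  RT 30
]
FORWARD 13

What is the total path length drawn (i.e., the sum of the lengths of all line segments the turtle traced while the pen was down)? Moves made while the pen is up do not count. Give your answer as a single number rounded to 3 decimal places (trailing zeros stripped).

Answer: 28

Derivation:
Executing turtle program step by step:
Start: pos=(0,0), heading=0, pen down
REPEAT 5 [
  -- iteration 1/5 --
  LT 108: heading 0 -> 108
  FD 3: (0,0) -> (-0.927,2.853) [heading=108, draw]
  RT 30: heading 108 -> 78
  -- iteration 2/5 --
  LT 108: heading 78 -> 186
  FD 3: (-0.927,2.853) -> (-3.911,2.54) [heading=186, draw]
  RT 30: heading 186 -> 156
  -- iteration 3/5 --
  LT 108: heading 156 -> 264
  FD 3: (-3.911,2.54) -> (-4.224,-0.444) [heading=264, draw]
  RT 30: heading 264 -> 234
  -- iteration 4/5 --
  LT 108: heading 234 -> 342
  FD 3: (-4.224,-0.444) -> (-1.371,-1.371) [heading=342, draw]
  RT 30: heading 342 -> 312
  -- iteration 5/5 --
  LT 108: heading 312 -> 60
  FD 3: (-1.371,-1.371) -> (0.129,1.227) [heading=60, draw]
  RT 30: heading 60 -> 30
]
FD 13: (0.129,1.227) -> (11.387,7.727) [heading=30, draw]
Final: pos=(11.387,7.727), heading=30, 6 segment(s) drawn

Segment lengths:
  seg 1: (0,0) -> (-0.927,2.853), length = 3
  seg 2: (-0.927,2.853) -> (-3.911,2.54), length = 3
  seg 3: (-3.911,2.54) -> (-4.224,-0.444), length = 3
  seg 4: (-4.224,-0.444) -> (-1.371,-1.371), length = 3
  seg 5: (-1.371,-1.371) -> (0.129,1.227), length = 3
  seg 6: (0.129,1.227) -> (11.387,7.727), length = 13
Total = 28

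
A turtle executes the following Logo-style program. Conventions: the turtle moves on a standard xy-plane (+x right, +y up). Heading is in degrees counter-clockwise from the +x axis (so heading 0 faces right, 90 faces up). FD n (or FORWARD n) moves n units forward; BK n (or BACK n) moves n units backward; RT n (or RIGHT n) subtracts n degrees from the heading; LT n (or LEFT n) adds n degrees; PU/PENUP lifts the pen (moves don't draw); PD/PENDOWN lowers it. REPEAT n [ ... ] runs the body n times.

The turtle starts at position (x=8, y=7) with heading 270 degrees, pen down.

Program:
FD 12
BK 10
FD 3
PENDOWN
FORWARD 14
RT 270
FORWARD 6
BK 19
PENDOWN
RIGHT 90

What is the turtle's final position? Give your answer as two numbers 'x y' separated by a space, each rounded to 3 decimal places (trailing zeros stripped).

Executing turtle program step by step:
Start: pos=(8,7), heading=270, pen down
FD 12: (8,7) -> (8,-5) [heading=270, draw]
BK 10: (8,-5) -> (8,5) [heading=270, draw]
FD 3: (8,5) -> (8,2) [heading=270, draw]
PD: pen down
FD 14: (8,2) -> (8,-12) [heading=270, draw]
RT 270: heading 270 -> 0
FD 6: (8,-12) -> (14,-12) [heading=0, draw]
BK 19: (14,-12) -> (-5,-12) [heading=0, draw]
PD: pen down
RT 90: heading 0 -> 270
Final: pos=(-5,-12), heading=270, 6 segment(s) drawn

Answer: -5 -12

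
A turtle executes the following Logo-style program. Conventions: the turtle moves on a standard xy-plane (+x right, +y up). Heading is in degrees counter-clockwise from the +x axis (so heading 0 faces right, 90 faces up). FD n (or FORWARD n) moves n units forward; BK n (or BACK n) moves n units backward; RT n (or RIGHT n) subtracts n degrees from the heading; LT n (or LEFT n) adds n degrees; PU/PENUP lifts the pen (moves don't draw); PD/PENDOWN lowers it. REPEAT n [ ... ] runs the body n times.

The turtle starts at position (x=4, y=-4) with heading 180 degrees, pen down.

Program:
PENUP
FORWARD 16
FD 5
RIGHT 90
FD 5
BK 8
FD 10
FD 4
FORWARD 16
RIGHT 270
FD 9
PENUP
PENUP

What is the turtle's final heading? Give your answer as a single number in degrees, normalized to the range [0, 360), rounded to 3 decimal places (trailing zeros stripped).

Executing turtle program step by step:
Start: pos=(4,-4), heading=180, pen down
PU: pen up
FD 16: (4,-4) -> (-12,-4) [heading=180, move]
FD 5: (-12,-4) -> (-17,-4) [heading=180, move]
RT 90: heading 180 -> 90
FD 5: (-17,-4) -> (-17,1) [heading=90, move]
BK 8: (-17,1) -> (-17,-7) [heading=90, move]
FD 10: (-17,-7) -> (-17,3) [heading=90, move]
FD 4: (-17,3) -> (-17,7) [heading=90, move]
FD 16: (-17,7) -> (-17,23) [heading=90, move]
RT 270: heading 90 -> 180
FD 9: (-17,23) -> (-26,23) [heading=180, move]
PU: pen up
PU: pen up
Final: pos=(-26,23), heading=180, 0 segment(s) drawn

Answer: 180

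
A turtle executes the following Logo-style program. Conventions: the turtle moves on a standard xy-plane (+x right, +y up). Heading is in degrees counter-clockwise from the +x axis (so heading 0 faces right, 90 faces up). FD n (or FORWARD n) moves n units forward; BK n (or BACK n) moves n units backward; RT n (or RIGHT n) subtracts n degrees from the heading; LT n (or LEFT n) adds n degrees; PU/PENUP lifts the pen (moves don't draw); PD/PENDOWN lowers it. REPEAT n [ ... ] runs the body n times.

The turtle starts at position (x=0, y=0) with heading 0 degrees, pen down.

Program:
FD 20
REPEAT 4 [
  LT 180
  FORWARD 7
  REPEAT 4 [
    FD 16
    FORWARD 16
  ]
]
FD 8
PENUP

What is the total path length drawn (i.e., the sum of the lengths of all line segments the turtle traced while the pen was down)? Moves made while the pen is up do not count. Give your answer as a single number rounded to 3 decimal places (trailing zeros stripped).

Executing turtle program step by step:
Start: pos=(0,0), heading=0, pen down
FD 20: (0,0) -> (20,0) [heading=0, draw]
REPEAT 4 [
  -- iteration 1/4 --
  LT 180: heading 0 -> 180
  FD 7: (20,0) -> (13,0) [heading=180, draw]
  REPEAT 4 [
    -- iteration 1/4 --
    FD 16: (13,0) -> (-3,0) [heading=180, draw]
    FD 16: (-3,0) -> (-19,0) [heading=180, draw]
    -- iteration 2/4 --
    FD 16: (-19,0) -> (-35,0) [heading=180, draw]
    FD 16: (-35,0) -> (-51,0) [heading=180, draw]
    -- iteration 3/4 --
    FD 16: (-51,0) -> (-67,0) [heading=180, draw]
    FD 16: (-67,0) -> (-83,0) [heading=180, draw]
    -- iteration 4/4 --
    FD 16: (-83,0) -> (-99,0) [heading=180, draw]
    FD 16: (-99,0) -> (-115,0) [heading=180, draw]
  ]
  -- iteration 2/4 --
  LT 180: heading 180 -> 0
  FD 7: (-115,0) -> (-108,0) [heading=0, draw]
  REPEAT 4 [
    -- iteration 1/4 --
    FD 16: (-108,0) -> (-92,0) [heading=0, draw]
    FD 16: (-92,0) -> (-76,0) [heading=0, draw]
    -- iteration 2/4 --
    FD 16: (-76,0) -> (-60,0) [heading=0, draw]
    FD 16: (-60,0) -> (-44,0) [heading=0, draw]
    -- iteration 3/4 --
    FD 16: (-44,0) -> (-28,0) [heading=0, draw]
    FD 16: (-28,0) -> (-12,0) [heading=0, draw]
    -- iteration 4/4 --
    FD 16: (-12,0) -> (4,0) [heading=0, draw]
    FD 16: (4,0) -> (20,0) [heading=0, draw]
  ]
  -- iteration 3/4 --
  LT 180: heading 0 -> 180
  FD 7: (20,0) -> (13,0) [heading=180, draw]
  REPEAT 4 [
    -- iteration 1/4 --
    FD 16: (13,0) -> (-3,0) [heading=180, draw]
    FD 16: (-3,0) -> (-19,0) [heading=180, draw]
    -- iteration 2/4 --
    FD 16: (-19,0) -> (-35,0) [heading=180, draw]
    FD 16: (-35,0) -> (-51,0) [heading=180, draw]
    -- iteration 3/4 --
    FD 16: (-51,0) -> (-67,0) [heading=180, draw]
    FD 16: (-67,0) -> (-83,0) [heading=180, draw]
    -- iteration 4/4 --
    FD 16: (-83,0) -> (-99,0) [heading=180, draw]
    FD 16: (-99,0) -> (-115,0) [heading=180, draw]
  ]
  -- iteration 4/4 --
  LT 180: heading 180 -> 0
  FD 7: (-115,0) -> (-108,0) [heading=0, draw]
  REPEAT 4 [
    -- iteration 1/4 --
    FD 16: (-108,0) -> (-92,0) [heading=0, draw]
    FD 16: (-92,0) -> (-76,0) [heading=0, draw]
    -- iteration 2/4 --
    FD 16: (-76,0) -> (-60,0) [heading=0, draw]
    FD 16: (-60,0) -> (-44,0) [heading=0, draw]
    -- iteration 3/4 --
    FD 16: (-44,0) -> (-28,0) [heading=0, draw]
    FD 16: (-28,0) -> (-12,0) [heading=0, draw]
    -- iteration 4/4 --
    FD 16: (-12,0) -> (4,0) [heading=0, draw]
    FD 16: (4,0) -> (20,0) [heading=0, draw]
  ]
]
FD 8: (20,0) -> (28,0) [heading=0, draw]
PU: pen up
Final: pos=(28,0), heading=0, 38 segment(s) drawn

Segment lengths:
  seg 1: (0,0) -> (20,0), length = 20
  seg 2: (20,0) -> (13,0), length = 7
  seg 3: (13,0) -> (-3,0), length = 16
  seg 4: (-3,0) -> (-19,0), length = 16
  seg 5: (-19,0) -> (-35,0), length = 16
  seg 6: (-35,0) -> (-51,0), length = 16
  seg 7: (-51,0) -> (-67,0), length = 16
  seg 8: (-67,0) -> (-83,0), length = 16
  seg 9: (-83,0) -> (-99,0), length = 16
  seg 10: (-99,0) -> (-115,0), length = 16
  seg 11: (-115,0) -> (-108,0), length = 7
  seg 12: (-108,0) -> (-92,0), length = 16
  seg 13: (-92,0) -> (-76,0), length = 16
  seg 14: (-76,0) -> (-60,0), length = 16
  seg 15: (-60,0) -> (-44,0), length = 16
  seg 16: (-44,0) -> (-28,0), length = 16
  seg 17: (-28,0) -> (-12,0), length = 16
  seg 18: (-12,0) -> (4,0), length = 16
  seg 19: (4,0) -> (20,0), length = 16
  seg 20: (20,0) -> (13,0), length = 7
  seg 21: (13,0) -> (-3,0), length = 16
  seg 22: (-3,0) -> (-19,0), length = 16
  seg 23: (-19,0) -> (-35,0), length = 16
  seg 24: (-35,0) -> (-51,0), length = 16
  seg 25: (-51,0) -> (-67,0), length = 16
  seg 26: (-67,0) -> (-83,0), length = 16
  seg 27: (-83,0) -> (-99,0), length = 16
  seg 28: (-99,0) -> (-115,0), length = 16
  seg 29: (-115,0) -> (-108,0), length = 7
  seg 30: (-108,0) -> (-92,0), length = 16
  seg 31: (-92,0) -> (-76,0), length = 16
  seg 32: (-76,0) -> (-60,0), length = 16
  seg 33: (-60,0) -> (-44,0), length = 16
  seg 34: (-44,0) -> (-28,0), length = 16
  seg 35: (-28,0) -> (-12,0), length = 16
  seg 36: (-12,0) -> (4,0), length = 16
  seg 37: (4,0) -> (20,0), length = 16
  seg 38: (20,0) -> (28,0), length = 8
Total = 568

Answer: 568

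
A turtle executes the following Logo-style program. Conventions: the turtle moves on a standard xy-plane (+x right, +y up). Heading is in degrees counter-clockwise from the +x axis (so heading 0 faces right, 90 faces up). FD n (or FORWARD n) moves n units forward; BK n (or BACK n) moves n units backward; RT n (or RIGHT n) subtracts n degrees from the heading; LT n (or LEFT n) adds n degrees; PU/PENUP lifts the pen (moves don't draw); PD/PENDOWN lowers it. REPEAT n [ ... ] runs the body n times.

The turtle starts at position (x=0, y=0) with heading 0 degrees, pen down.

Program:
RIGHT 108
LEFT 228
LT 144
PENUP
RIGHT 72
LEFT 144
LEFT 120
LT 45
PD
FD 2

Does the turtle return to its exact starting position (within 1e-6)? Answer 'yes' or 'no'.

Executing turtle program step by step:
Start: pos=(0,0), heading=0, pen down
RT 108: heading 0 -> 252
LT 228: heading 252 -> 120
LT 144: heading 120 -> 264
PU: pen up
RT 72: heading 264 -> 192
LT 144: heading 192 -> 336
LT 120: heading 336 -> 96
LT 45: heading 96 -> 141
PD: pen down
FD 2: (0,0) -> (-1.554,1.259) [heading=141, draw]
Final: pos=(-1.554,1.259), heading=141, 1 segment(s) drawn

Start position: (0, 0)
Final position: (-1.554, 1.259)
Distance = 2; >= 1e-6 -> NOT closed

Answer: no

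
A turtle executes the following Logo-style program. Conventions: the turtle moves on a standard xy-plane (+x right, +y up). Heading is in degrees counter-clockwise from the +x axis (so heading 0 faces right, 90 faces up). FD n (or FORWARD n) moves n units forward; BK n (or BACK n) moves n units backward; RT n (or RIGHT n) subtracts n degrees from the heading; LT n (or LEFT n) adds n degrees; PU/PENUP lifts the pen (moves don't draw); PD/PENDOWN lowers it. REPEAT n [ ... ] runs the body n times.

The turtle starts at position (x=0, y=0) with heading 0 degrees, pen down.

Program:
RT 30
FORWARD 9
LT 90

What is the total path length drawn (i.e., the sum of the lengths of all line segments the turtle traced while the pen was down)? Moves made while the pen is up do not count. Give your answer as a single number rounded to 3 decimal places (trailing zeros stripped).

Executing turtle program step by step:
Start: pos=(0,0), heading=0, pen down
RT 30: heading 0 -> 330
FD 9: (0,0) -> (7.794,-4.5) [heading=330, draw]
LT 90: heading 330 -> 60
Final: pos=(7.794,-4.5), heading=60, 1 segment(s) drawn

Segment lengths:
  seg 1: (0,0) -> (7.794,-4.5), length = 9
Total = 9

Answer: 9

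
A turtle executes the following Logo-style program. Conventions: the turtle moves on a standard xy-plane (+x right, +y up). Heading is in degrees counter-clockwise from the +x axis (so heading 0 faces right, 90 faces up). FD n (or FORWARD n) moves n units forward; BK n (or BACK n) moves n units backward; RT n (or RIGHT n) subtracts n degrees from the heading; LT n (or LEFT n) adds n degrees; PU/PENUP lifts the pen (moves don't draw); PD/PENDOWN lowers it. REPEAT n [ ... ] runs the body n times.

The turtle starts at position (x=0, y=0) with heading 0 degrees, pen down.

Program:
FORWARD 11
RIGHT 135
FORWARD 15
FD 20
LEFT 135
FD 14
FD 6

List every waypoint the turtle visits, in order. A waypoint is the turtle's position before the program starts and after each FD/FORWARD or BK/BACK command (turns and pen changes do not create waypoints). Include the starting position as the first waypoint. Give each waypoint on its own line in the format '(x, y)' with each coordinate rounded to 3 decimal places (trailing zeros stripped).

Executing turtle program step by step:
Start: pos=(0,0), heading=0, pen down
FD 11: (0,0) -> (11,0) [heading=0, draw]
RT 135: heading 0 -> 225
FD 15: (11,0) -> (0.393,-10.607) [heading=225, draw]
FD 20: (0.393,-10.607) -> (-13.749,-24.749) [heading=225, draw]
LT 135: heading 225 -> 0
FD 14: (-13.749,-24.749) -> (0.251,-24.749) [heading=0, draw]
FD 6: (0.251,-24.749) -> (6.251,-24.749) [heading=0, draw]
Final: pos=(6.251,-24.749), heading=0, 5 segment(s) drawn
Waypoints (6 total):
(0, 0)
(11, 0)
(0.393, -10.607)
(-13.749, -24.749)
(0.251, -24.749)
(6.251, -24.749)

Answer: (0, 0)
(11, 0)
(0.393, -10.607)
(-13.749, -24.749)
(0.251, -24.749)
(6.251, -24.749)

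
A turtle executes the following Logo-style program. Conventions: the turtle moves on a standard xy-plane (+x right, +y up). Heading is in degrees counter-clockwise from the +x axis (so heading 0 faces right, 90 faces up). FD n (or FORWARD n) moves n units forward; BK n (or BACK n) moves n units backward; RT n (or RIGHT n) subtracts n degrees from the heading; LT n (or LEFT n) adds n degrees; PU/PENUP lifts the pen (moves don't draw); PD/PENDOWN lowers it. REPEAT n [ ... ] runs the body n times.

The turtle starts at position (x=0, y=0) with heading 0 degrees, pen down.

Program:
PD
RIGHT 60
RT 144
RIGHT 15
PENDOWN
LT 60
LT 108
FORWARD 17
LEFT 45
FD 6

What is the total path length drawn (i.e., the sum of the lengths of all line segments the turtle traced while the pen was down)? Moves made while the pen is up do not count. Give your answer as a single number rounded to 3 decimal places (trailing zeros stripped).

Executing turtle program step by step:
Start: pos=(0,0), heading=0, pen down
PD: pen down
RT 60: heading 0 -> 300
RT 144: heading 300 -> 156
RT 15: heading 156 -> 141
PD: pen down
LT 60: heading 141 -> 201
LT 108: heading 201 -> 309
FD 17: (0,0) -> (10.698,-13.211) [heading=309, draw]
LT 45: heading 309 -> 354
FD 6: (10.698,-13.211) -> (16.666,-13.839) [heading=354, draw]
Final: pos=(16.666,-13.839), heading=354, 2 segment(s) drawn

Segment lengths:
  seg 1: (0,0) -> (10.698,-13.211), length = 17
  seg 2: (10.698,-13.211) -> (16.666,-13.839), length = 6
Total = 23

Answer: 23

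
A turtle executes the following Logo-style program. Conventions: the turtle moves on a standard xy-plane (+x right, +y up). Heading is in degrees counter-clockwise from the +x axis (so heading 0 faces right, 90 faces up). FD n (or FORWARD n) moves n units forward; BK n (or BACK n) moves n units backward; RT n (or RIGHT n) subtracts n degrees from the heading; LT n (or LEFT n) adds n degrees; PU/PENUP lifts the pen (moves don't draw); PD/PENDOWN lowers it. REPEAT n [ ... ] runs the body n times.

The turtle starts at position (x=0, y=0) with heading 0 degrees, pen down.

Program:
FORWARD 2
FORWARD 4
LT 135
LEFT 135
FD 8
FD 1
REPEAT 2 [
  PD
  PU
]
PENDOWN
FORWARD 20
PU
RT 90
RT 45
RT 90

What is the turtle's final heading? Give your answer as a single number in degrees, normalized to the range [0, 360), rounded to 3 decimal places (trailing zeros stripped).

Executing turtle program step by step:
Start: pos=(0,0), heading=0, pen down
FD 2: (0,0) -> (2,0) [heading=0, draw]
FD 4: (2,0) -> (6,0) [heading=0, draw]
LT 135: heading 0 -> 135
LT 135: heading 135 -> 270
FD 8: (6,0) -> (6,-8) [heading=270, draw]
FD 1: (6,-8) -> (6,-9) [heading=270, draw]
REPEAT 2 [
  -- iteration 1/2 --
  PD: pen down
  PU: pen up
  -- iteration 2/2 --
  PD: pen down
  PU: pen up
]
PD: pen down
FD 20: (6,-9) -> (6,-29) [heading=270, draw]
PU: pen up
RT 90: heading 270 -> 180
RT 45: heading 180 -> 135
RT 90: heading 135 -> 45
Final: pos=(6,-29), heading=45, 5 segment(s) drawn

Answer: 45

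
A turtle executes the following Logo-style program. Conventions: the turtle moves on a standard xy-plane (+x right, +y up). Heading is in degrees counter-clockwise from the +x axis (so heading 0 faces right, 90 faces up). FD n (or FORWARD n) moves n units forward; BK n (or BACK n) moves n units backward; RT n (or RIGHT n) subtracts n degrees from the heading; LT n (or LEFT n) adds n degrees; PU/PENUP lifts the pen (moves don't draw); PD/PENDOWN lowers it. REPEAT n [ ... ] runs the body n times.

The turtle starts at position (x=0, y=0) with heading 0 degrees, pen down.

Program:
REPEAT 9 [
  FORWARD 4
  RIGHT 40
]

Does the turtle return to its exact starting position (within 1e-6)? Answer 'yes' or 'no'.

Answer: yes

Derivation:
Executing turtle program step by step:
Start: pos=(0,0), heading=0, pen down
REPEAT 9 [
  -- iteration 1/9 --
  FD 4: (0,0) -> (4,0) [heading=0, draw]
  RT 40: heading 0 -> 320
  -- iteration 2/9 --
  FD 4: (4,0) -> (7.064,-2.571) [heading=320, draw]
  RT 40: heading 320 -> 280
  -- iteration 3/9 --
  FD 4: (7.064,-2.571) -> (7.759,-6.51) [heading=280, draw]
  RT 40: heading 280 -> 240
  -- iteration 4/9 --
  FD 4: (7.759,-6.51) -> (5.759,-9.974) [heading=240, draw]
  RT 40: heading 240 -> 200
  -- iteration 5/9 --
  FD 4: (5.759,-9.974) -> (2,-11.343) [heading=200, draw]
  RT 40: heading 200 -> 160
  -- iteration 6/9 --
  FD 4: (2,-11.343) -> (-1.759,-9.974) [heading=160, draw]
  RT 40: heading 160 -> 120
  -- iteration 7/9 --
  FD 4: (-1.759,-9.974) -> (-3.759,-6.51) [heading=120, draw]
  RT 40: heading 120 -> 80
  -- iteration 8/9 --
  FD 4: (-3.759,-6.51) -> (-3.064,-2.571) [heading=80, draw]
  RT 40: heading 80 -> 40
  -- iteration 9/9 --
  FD 4: (-3.064,-2.571) -> (0,0) [heading=40, draw]
  RT 40: heading 40 -> 0
]
Final: pos=(0,0), heading=0, 9 segment(s) drawn

Start position: (0, 0)
Final position: (0, 0)
Distance = 0; < 1e-6 -> CLOSED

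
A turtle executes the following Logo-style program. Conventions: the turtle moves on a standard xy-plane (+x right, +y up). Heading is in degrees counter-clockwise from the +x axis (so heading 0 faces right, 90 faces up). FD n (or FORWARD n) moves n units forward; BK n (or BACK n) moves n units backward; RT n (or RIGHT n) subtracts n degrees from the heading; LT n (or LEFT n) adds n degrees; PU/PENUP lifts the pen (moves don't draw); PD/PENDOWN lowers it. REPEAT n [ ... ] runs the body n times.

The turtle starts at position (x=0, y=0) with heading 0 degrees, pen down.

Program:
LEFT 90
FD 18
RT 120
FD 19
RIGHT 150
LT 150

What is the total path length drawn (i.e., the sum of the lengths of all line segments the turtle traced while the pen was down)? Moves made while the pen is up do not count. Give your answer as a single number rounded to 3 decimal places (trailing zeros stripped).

Answer: 37

Derivation:
Executing turtle program step by step:
Start: pos=(0,0), heading=0, pen down
LT 90: heading 0 -> 90
FD 18: (0,0) -> (0,18) [heading=90, draw]
RT 120: heading 90 -> 330
FD 19: (0,18) -> (16.454,8.5) [heading=330, draw]
RT 150: heading 330 -> 180
LT 150: heading 180 -> 330
Final: pos=(16.454,8.5), heading=330, 2 segment(s) drawn

Segment lengths:
  seg 1: (0,0) -> (0,18), length = 18
  seg 2: (0,18) -> (16.454,8.5), length = 19
Total = 37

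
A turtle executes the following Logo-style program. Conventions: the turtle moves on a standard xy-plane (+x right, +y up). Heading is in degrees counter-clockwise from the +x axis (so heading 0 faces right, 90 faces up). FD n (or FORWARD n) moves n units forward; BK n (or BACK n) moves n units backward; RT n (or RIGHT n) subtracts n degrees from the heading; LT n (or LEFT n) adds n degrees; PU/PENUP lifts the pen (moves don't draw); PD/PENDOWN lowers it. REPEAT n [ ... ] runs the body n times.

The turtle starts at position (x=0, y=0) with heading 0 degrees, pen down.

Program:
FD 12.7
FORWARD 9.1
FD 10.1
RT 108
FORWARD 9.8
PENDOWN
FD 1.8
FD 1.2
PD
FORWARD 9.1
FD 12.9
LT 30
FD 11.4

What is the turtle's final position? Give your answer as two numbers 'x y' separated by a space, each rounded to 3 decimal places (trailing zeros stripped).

Answer: 23.516 -44.248

Derivation:
Executing turtle program step by step:
Start: pos=(0,0), heading=0, pen down
FD 12.7: (0,0) -> (12.7,0) [heading=0, draw]
FD 9.1: (12.7,0) -> (21.8,0) [heading=0, draw]
FD 10.1: (21.8,0) -> (31.9,0) [heading=0, draw]
RT 108: heading 0 -> 252
FD 9.8: (31.9,0) -> (28.872,-9.32) [heading=252, draw]
PD: pen down
FD 1.8: (28.872,-9.32) -> (28.315,-11.032) [heading=252, draw]
FD 1.2: (28.315,-11.032) -> (27.945,-12.174) [heading=252, draw]
PD: pen down
FD 9.1: (27.945,-12.174) -> (25.133,-20.828) [heading=252, draw]
FD 12.9: (25.133,-20.828) -> (21.146,-33.097) [heading=252, draw]
LT 30: heading 252 -> 282
FD 11.4: (21.146,-33.097) -> (23.516,-44.248) [heading=282, draw]
Final: pos=(23.516,-44.248), heading=282, 9 segment(s) drawn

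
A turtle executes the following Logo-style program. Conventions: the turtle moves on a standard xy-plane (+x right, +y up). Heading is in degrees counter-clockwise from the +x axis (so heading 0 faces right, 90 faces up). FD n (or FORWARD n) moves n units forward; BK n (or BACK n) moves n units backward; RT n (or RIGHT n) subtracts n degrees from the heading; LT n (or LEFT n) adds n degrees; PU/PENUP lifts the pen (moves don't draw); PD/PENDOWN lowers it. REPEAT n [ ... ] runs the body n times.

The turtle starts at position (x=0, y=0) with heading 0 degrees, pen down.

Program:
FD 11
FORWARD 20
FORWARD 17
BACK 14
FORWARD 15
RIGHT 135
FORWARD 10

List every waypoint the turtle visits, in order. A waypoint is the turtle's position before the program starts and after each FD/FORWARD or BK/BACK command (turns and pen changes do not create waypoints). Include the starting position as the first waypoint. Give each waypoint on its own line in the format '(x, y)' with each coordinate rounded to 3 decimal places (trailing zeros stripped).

Executing turtle program step by step:
Start: pos=(0,0), heading=0, pen down
FD 11: (0,0) -> (11,0) [heading=0, draw]
FD 20: (11,0) -> (31,0) [heading=0, draw]
FD 17: (31,0) -> (48,0) [heading=0, draw]
BK 14: (48,0) -> (34,0) [heading=0, draw]
FD 15: (34,0) -> (49,0) [heading=0, draw]
RT 135: heading 0 -> 225
FD 10: (49,0) -> (41.929,-7.071) [heading=225, draw]
Final: pos=(41.929,-7.071), heading=225, 6 segment(s) drawn
Waypoints (7 total):
(0, 0)
(11, 0)
(31, 0)
(48, 0)
(34, 0)
(49, 0)
(41.929, -7.071)

Answer: (0, 0)
(11, 0)
(31, 0)
(48, 0)
(34, 0)
(49, 0)
(41.929, -7.071)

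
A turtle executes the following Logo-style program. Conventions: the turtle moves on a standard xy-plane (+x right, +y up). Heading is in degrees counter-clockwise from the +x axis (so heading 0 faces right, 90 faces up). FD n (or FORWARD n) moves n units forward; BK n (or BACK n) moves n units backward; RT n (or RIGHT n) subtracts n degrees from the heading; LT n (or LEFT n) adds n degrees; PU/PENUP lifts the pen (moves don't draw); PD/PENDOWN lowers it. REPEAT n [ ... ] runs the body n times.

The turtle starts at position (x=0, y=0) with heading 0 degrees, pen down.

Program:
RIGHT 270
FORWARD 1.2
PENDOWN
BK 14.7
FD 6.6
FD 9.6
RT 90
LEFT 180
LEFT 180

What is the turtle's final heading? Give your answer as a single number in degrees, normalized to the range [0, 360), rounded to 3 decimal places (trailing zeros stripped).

Answer: 0

Derivation:
Executing turtle program step by step:
Start: pos=(0,0), heading=0, pen down
RT 270: heading 0 -> 90
FD 1.2: (0,0) -> (0,1.2) [heading=90, draw]
PD: pen down
BK 14.7: (0,1.2) -> (0,-13.5) [heading=90, draw]
FD 6.6: (0,-13.5) -> (0,-6.9) [heading=90, draw]
FD 9.6: (0,-6.9) -> (0,2.7) [heading=90, draw]
RT 90: heading 90 -> 0
LT 180: heading 0 -> 180
LT 180: heading 180 -> 0
Final: pos=(0,2.7), heading=0, 4 segment(s) drawn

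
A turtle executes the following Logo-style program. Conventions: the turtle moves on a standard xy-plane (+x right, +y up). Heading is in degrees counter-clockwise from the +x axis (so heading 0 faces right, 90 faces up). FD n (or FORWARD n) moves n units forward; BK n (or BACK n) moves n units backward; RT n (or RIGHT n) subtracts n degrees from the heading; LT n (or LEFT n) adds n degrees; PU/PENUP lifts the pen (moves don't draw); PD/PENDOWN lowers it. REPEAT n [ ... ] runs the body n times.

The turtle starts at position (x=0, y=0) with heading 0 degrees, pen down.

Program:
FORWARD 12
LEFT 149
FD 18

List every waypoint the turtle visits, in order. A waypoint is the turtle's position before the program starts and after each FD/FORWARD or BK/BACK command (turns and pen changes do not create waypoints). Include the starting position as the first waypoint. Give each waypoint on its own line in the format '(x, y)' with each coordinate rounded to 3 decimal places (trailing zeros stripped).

Executing turtle program step by step:
Start: pos=(0,0), heading=0, pen down
FD 12: (0,0) -> (12,0) [heading=0, draw]
LT 149: heading 0 -> 149
FD 18: (12,0) -> (-3.429,9.271) [heading=149, draw]
Final: pos=(-3.429,9.271), heading=149, 2 segment(s) drawn
Waypoints (3 total):
(0, 0)
(12, 0)
(-3.429, 9.271)

Answer: (0, 0)
(12, 0)
(-3.429, 9.271)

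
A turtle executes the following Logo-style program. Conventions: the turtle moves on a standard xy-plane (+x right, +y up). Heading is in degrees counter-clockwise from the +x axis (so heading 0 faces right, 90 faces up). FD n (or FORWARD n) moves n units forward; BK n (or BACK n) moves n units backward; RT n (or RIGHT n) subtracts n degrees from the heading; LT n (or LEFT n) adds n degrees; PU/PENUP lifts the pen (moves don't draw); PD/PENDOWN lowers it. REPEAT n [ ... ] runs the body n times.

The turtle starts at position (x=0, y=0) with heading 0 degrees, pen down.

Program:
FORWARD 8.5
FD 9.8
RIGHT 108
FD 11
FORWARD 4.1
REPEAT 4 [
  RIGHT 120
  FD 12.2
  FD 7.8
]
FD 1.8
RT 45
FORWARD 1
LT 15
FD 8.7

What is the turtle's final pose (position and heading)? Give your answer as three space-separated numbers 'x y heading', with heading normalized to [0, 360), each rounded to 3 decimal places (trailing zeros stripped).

Executing turtle program step by step:
Start: pos=(0,0), heading=0, pen down
FD 8.5: (0,0) -> (8.5,0) [heading=0, draw]
FD 9.8: (8.5,0) -> (18.3,0) [heading=0, draw]
RT 108: heading 0 -> 252
FD 11: (18.3,0) -> (14.901,-10.462) [heading=252, draw]
FD 4.1: (14.901,-10.462) -> (13.634,-14.361) [heading=252, draw]
REPEAT 4 [
  -- iteration 1/4 --
  RT 120: heading 252 -> 132
  FD 12.2: (13.634,-14.361) -> (5.47,-5.295) [heading=132, draw]
  FD 7.8: (5.47,-5.295) -> (0.251,0.502) [heading=132, draw]
  -- iteration 2/4 --
  RT 120: heading 132 -> 12
  FD 12.2: (0.251,0.502) -> (12.185,3.038) [heading=12, draw]
  FD 7.8: (12.185,3.038) -> (19.814,4.66) [heading=12, draw]
  -- iteration 3/4 --
  RT 120: heading 12 -> 252
  FD 12.2: (19.814,4.66) -> (16.044,-6.943) [heading=252, draw]
  FD 7.8: (16.044,-6.943) -> (13.634,-14.361) [heading=252, draw]
  -- iteration 4/4 --
  RT 120: heading 252 -> 132
  FD 12.2: (13.634,-14.361) -> (5.47,-5.295) [heading=132, draw]
  FD 7.8: (5.47,-5.295) -> (0.251,0.502) [heading=132, draw]
]
FD 1.8: (0.251,0.502) -> (-0.953,1.84) [heading=132, draw]
RT 45: heading 132 -> 87
FD 1: (-0.953,1.84) -> (-0.901,2.838) [heading=87, draw]
LT 15: heading 87 -> 102
FD 8.7: (-0.901,2.838) -> (-2.71,11.348) [heading=102, draw]
Final: pos=(-2.71,11.348), heading=102, 15 segment(s) drawn

Answer: -2.71 11.348 102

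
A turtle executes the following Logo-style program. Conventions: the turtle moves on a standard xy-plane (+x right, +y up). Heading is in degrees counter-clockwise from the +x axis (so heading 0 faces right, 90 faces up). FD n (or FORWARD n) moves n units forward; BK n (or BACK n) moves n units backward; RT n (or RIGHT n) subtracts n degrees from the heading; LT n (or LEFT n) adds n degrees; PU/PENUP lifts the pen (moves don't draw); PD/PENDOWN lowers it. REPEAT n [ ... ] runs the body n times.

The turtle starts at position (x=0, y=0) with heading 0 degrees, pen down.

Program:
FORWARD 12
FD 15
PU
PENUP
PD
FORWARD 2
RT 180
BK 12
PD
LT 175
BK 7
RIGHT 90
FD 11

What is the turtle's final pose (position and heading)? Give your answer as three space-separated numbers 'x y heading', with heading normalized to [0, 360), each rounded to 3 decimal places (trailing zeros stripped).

Answer: 33.068 -10.348 265

Derivation:
Executing turtle program step by step:
Start: pos=(0,0), heading=0, pen down
FD 12: (0,0) -> (12,0) [heading=0, draw]
FD 15: (12,0) -> (27,0) [heading=0, draw]
PU: pen up
PU: pen up
PD: pen down
FD 2: (27,0) -> (29,0) [heading=0, draw]
RT 180: heading 0 -> 180
BK 12: (29,0) -> (41,0) [heading=180, draw]
PD: pen down
LT 175: heading 180 -> 355
BK 7: (41,0) -> (34.027,0.61) [heading=355, draw]
RT 90: heading 355 -> 265
FD 11: (34.027,0.61) -> (33.068,-10.348) [heading=265, draw]
Final: pos=(33.068,-10.348), heading=265, 6 segment(s) drawn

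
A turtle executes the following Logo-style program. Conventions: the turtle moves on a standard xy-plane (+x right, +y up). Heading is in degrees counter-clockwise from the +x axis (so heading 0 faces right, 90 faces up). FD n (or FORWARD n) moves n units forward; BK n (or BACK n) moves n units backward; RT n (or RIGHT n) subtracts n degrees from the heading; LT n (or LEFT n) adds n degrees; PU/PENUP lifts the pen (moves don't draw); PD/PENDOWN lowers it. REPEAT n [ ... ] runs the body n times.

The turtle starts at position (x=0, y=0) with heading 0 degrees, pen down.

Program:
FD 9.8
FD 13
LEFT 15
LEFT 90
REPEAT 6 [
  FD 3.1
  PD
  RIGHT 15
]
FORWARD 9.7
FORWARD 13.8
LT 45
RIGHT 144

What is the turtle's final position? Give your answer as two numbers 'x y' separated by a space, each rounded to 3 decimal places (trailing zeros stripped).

Answer: 51.926 21.598

Derivation:
Executing turtle program step by step:
Start: pos=(0,0), heading=0, pen down
FD 9.8: (0,0) -> (9.8,0) [heading=0, draw]
FD 13: (9.8,0) -> (22.8,0) [heading=0, draw]
LT 15: heading 0 -> 15
LT 90: heading 15 -> 105
REPEAT 6 [
  -- iteration 1/6 --
  FD 3.1: (22.8,0) -> (21.998,2.994) [heading=105, draw]
  PD: pen down
  RT 15: heading 105 -> 90
  -- iteration 2/6 --
  FD 3.1: (21.998,2.994) -> (21.998,6.094) [heading=90, draw]
  PD: pen down
  RT 15: heading 90 -> 75
  -- iteration 3/6 --
  FD 3.1: (21.998,6.094) -> (22.8,9.089) [heading=75, draw]
  PD: pen down
  RT 15: heading 75 -> 60
  -- iteration 4/6 --
  FD 3.1: (22.8,9.089) -> (24.35,11.773) [heading=60, draw]
  PD: pen down
  RT 15: heading 60 -> 45
  -- iteration 5/6 --
  FD 3.1: (24.35,11.773) -> (26.542,13.965) [heading=45, draw]
  PD: pen down
  RT 15: heading 45 -> 30
  -- iteration 6/6 --
  FD 3.1: (26.542,13.965) -> (29.227,15.515) [heading=30, draw]
  PD: pen down
  RT 15: heading 30 -> 15
]
FD 9.7: (29.227,15.515) -> (38.596,18.026) [heading=15, draw]
FD 13.8: (38.596,18.026) -> (51.926,21.598) [heading=15, draw]
LT 45: heading 15 -> 60
RT 144: heading 60 -> 276
Final: pos=(51.926,21.598), heading=276, 10 segment(s) drawn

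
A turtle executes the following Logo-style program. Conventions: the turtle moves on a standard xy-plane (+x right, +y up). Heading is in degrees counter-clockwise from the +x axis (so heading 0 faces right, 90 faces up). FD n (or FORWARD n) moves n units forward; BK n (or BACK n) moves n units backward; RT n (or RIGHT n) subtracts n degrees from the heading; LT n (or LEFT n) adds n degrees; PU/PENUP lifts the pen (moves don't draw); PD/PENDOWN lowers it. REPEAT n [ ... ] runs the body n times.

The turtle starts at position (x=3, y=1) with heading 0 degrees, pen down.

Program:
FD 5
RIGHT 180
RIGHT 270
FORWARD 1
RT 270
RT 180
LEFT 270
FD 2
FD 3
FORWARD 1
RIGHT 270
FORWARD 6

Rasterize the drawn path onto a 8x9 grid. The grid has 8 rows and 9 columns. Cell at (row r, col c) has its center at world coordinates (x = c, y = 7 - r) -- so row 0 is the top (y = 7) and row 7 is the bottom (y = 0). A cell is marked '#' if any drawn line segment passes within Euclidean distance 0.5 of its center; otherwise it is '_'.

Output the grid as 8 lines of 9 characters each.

Answer: _________
__#######
________#
________#
________#
________#
___######
________#

Derivation:
Segment 0: (3,1) -> (8,1)
Segment 1: (8,1) -> (8,0)
Segment 2: (8,0) -> (8,2)
Segment 3: (8,2) -> (8,5)
Segment 4: (8,5) -> (8,6)
Segment 5: (8,6) -> (2,6)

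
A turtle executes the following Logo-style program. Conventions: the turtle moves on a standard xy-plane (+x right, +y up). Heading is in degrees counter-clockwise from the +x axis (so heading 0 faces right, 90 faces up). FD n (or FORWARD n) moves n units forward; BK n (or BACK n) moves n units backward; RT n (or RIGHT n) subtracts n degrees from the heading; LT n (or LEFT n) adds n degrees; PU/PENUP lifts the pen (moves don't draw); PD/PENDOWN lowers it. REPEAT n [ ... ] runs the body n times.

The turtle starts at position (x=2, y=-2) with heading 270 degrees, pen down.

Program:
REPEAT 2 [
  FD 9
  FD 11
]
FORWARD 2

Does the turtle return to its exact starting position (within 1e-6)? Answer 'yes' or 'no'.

Executing turtle program step by step:
Start: pos=(2,-2), heading=270, pen down
REPEAT 2 [
  -- iteration 1/2 --
  FD 9: (2,-2) -> (2,-11) [heading=270, draw]
  FD 11: (2,-11) -> (2,-22) [heading=270, draw]
  -- iteration 2/2 --
  FD 9: (2,-22) -> (2,-31) [heading=270, draw]
  FD 11: (2,-31) -> (2,-42) [heading=270, draw]
]
FD 2: (2,-42) -> (2,-44) [heading=270, draw]
Final: pos=(2,-44), heading=270, 5 segment(s) drawn

Start position: (2, -2)
Final position: (2, -44)
Distance = 42; >= 1e-6 -> NOT closed

Answer: no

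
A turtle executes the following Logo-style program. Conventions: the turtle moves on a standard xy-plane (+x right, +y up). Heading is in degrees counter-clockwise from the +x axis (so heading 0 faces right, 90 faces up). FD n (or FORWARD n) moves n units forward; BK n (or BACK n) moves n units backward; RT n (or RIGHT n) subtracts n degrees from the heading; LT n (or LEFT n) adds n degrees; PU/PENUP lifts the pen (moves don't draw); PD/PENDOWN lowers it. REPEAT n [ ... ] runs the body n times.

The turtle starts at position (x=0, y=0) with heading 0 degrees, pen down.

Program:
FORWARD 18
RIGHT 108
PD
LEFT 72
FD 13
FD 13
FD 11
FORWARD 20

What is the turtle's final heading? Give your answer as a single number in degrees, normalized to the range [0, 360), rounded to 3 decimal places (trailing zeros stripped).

Executing turtle program step by step:
Start: pos=(0,0), heading=0, pen down
FD 18: (0,0) -> (18,0) [heading=0, draw]
RT 108: heading 0 -> 252
PD: pen down
LT 72: heading 252 -> 324
FD 13: (18,0) -> (28.517,-7.641) [heading=324, draw]
FD 13: (28.517,-7.641) -> (39.034,-15.282) [heading=324, draw]
FD 11: (39.034,-15.282) -> (47.934,-21.748) [heading=324, draw]
FD 20: (47.934,-21.748) -> (64.114,-33.504) [heading=324, draw]
Final: pos=(64.114,-33.504), heading=324, 5 segment(s) drawn

Answer: 324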